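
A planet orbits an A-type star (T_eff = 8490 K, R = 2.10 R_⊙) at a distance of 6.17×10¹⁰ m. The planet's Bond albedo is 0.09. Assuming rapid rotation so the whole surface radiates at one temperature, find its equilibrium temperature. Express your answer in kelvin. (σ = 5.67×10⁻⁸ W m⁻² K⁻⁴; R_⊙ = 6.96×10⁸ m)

R_⋆ = 2.10 × 6.96×10⁸ = 1.46×10⁹ m.
L = 4πR_⋆²σT_⋆⁴ = 4π(1.46×10⁹)² × 5.67×10⁻⁸ × (8490)⁴ = 7.91×10²⁷ W.
S = L/(4πd²) = 1.65×10⁵ W m⁻².
Energy balance: absorbed = emitted ⇒ πR²·S(1−A) = 4πR²·σT_eq⁴, so T_eq⁴ = S(1−A)/(4σ).
T_eq = [1.65×10⁵ × 0.91 / (4 × 5.67×10⁻⁸)]^(1/4) = (6.63×10¹¹)^(1/4) = 902 K.

T_eq ≈ 902 K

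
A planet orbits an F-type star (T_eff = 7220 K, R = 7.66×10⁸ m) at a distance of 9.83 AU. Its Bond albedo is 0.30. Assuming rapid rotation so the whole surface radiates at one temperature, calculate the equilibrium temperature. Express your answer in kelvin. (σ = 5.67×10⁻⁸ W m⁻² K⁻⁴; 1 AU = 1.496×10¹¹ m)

T_eq ≈ 107 K

d = 9.83 AU = 1.47×10¹² m.
L = 4πR_⋆²σT_⋆⁴ = 4π(7.66×10⁸)² × 5.67×10⁻⁸ × (7220)⁴ = 1.14×10²⁷ W.
S = L/(4πd²) = 41.8 W m⁻².
Energy balance: absorbed = emitted ⇒ πR²·S(1−A) = 4πR²·σT_eq⁴, so T_eq⁴ = S(1−A)/(4σ).
T_eq = [41.8 × 0.70 / (4 × 5.67×10⁻⁸)]^(1/4) = (1.29×10⁸)^(1/4) = 107 K.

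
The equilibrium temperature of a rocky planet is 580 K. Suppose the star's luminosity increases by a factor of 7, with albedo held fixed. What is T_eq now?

T_eq ∝ L^(1/4) · d^(−1/2).
T′ = 580 × 7^(1/4) = 943 K.

T_eq ≈ 943 K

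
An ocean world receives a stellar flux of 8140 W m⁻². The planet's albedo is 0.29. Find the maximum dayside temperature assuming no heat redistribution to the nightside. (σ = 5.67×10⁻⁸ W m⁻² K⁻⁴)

With no redistribution each surface element balances locally: S(1−A) = σT⁴.
T = [8140 × 0.71 / 5.67×10⁻⁸]^(1/4) = (1.02×10¹¹)^(1/4) = 565 K.

T_ss ≈ 565 K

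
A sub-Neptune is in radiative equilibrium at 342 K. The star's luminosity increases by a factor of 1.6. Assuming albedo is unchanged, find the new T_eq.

T_eq ≈ 385 K

T_eq ∝ L^(1/4) · d^(−1/2).
T′ = 342 × 1.6^(1/4) = 385 K.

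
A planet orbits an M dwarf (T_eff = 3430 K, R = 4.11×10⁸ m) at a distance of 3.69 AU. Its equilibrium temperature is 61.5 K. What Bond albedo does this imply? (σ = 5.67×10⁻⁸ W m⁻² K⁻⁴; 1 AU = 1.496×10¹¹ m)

d = 3.69 AU = 5.52×10¹¹ m.
L = 4πR_⋆²σT_⋆⁴ = 4π(4.11×10⁸)² × 5.67×10⁻⁸ × (3430)⁴ = 1.67×10²⁵ W.
S = L/(4πd²) = 4.35 W m⁻².
From T_eq⁴ = S(1−A)/(4σ): 1−A = 4σT_eq⁴/S.
1−A = 4 × 5.67×10⁻⁸ × (61.5)⁴ / 4.35 = 0.746.

A ≈ 0.25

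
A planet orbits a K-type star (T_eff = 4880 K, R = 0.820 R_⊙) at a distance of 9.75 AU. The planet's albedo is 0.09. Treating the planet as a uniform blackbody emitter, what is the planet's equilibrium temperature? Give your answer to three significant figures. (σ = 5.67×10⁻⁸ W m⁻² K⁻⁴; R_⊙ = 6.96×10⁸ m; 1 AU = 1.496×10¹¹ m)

T_eq ≈ 66.7 K

R_⋆ = 0.820 × 6.96×10⁸ = 5.71×10⁸ m.
d = 9.75 AU = 1.46×10¹² m.
L = 4πR_⋆²σT_⋆⁴ = 4π(5.71×10⁸)² × 5.67×10⁻⁸ × (4880)⁴ = 1.32×10²⁶ W.
S = L/(4πd²) = 4.92 W m⁻².
Energy balance: absorbed = emitted ⇒ πR²·S(1−A) = 4πR²·σT_eq⁴, so T_eq⁴ = S(1−A)/(4σ).
T_eq = [4.92 × 0.91 / (4 × 5.67×10⁻⁸)]^(1/4) = (1.98×10⁷)^(1/4) = 66.7 K.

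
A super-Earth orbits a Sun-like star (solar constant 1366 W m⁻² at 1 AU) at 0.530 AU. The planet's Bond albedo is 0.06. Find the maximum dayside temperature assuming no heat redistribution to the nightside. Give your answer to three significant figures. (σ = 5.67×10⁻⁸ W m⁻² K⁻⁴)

Flux at 0.530 AU: S = 1366/0.530² = 4860 W m⁻².
With no redistribution each surface element balances locally: S(1−A) = σT⁴.
T = [4860 × 0.94 / 5.67×10⁻⁸]^(1/4) = (8.06×10¹⁰)^(1/4) = 533 K.

T_ss ≈ 533 K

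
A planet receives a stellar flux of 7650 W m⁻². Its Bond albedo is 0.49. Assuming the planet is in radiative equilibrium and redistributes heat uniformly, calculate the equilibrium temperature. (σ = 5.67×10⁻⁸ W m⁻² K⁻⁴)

T_eq ≈ 362 K

Energy balance: absorbed = emitted ⇒ πR²·S(1−A) = 4πR²·σT_eq⁴, so T_eq⁴ = S(1−A)/(4σ).
T_eq = [7650 × 0.51 / (4 × 5.67×10⁻⁸)]^(1/4) = (1.72×10¹⁰)^(1/4) = 362 K.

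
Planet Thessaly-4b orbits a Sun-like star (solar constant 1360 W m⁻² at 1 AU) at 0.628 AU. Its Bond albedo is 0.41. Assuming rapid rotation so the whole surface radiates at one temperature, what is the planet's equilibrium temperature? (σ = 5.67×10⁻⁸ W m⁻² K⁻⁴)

Flux at 0.628 AU: S = 1360/0.628² = 3450 W m⁻².
Energy balance: absorbed = emitted ⇒ πR²·S(1−A) = 4πR²·σT_eq⁴, so T_eq⁴ = S(1−A)/(4σ).
T_eq = [3450 × 0.59 / (4 × 5.67×10⁻⁸)]^(1/4) = (8.97×10⁹)^(1/4) = 308 K.

T_eq ≈ 308 K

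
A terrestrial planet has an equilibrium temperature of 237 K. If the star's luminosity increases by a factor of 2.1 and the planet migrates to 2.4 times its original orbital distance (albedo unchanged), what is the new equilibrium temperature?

T_eq ∝ L^(1/4) · d^(−1/2).
T′ = 237 × 2.1^(1/4) / 2.4^(1/2) = 184 K.

T_eq ≈ 184 K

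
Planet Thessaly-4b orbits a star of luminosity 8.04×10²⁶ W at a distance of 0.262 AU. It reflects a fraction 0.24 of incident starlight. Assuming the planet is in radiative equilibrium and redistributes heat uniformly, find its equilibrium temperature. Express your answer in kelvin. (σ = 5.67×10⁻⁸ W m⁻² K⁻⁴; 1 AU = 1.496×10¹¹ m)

d = 0.262 AU = 3.92×10¹⁰ m.
Flux: S = L/(4πd²) = 8.04×10²⁶/(4π×(3.92×10¹⁰)²) = 4.16×10⁴ W m⁻².
Energy balance: absorbed = emitted ⇒ πR²·S(1−A) = 4πR²·σT_eq⁴, so T_eq⁴ = S(1−A)/(4σ).
T_eq = [4.16×10⁴ × 0.76 / (4 × 5.67×10⁻⁸)]^(1/4) = (1.40×10¹¹)^(1/4) = 611 K.

T_eq ≈ 611 K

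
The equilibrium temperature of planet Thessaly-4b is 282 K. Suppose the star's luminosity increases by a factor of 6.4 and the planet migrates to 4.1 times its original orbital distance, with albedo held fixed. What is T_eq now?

T_eq ∝ L^(1/4) · d^(−1/2).
T′ = 282 × 6.4^(1/4) / 4.1^(1/2) = 222 K.

T_eq ≈ 222 K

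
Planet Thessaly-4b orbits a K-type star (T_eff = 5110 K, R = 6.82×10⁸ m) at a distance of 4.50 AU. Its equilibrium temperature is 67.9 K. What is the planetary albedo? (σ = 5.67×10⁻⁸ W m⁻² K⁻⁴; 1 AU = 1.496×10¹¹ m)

A ≈ 0.88

d = 4.50 AU = 6.73×10¹¹ m.
L = 4πR_⋆²σT_⋆⁴ = 4π(6.82×10⁸)² × 5.67×10⁻⁸ × (5110)⁴ = 2.26×10²⁶ W.
S = L/(4πd²) = 39.7 W m⁻².
From T_eq⁴ = S(1−A)/(4σ): 1−A = 4σT_eq⁴/S.
1−A = 4 × 5.67×10⁻⁸ × (67.9)⁴ / 39.7 = 0.121.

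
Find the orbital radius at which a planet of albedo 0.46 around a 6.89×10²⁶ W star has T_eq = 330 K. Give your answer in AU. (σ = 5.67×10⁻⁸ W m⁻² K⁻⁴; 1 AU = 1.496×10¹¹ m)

From T_eq⁴ = L(1−A)/(16πσd²): d = √[L(1−A)/(16πσT_eq⁴)].
d = √[6.89×10²⁶ × 0.54 / (16π × 5.67×10⁻⁸ × (330)⁴)] = 1.05×10¹¹ m = 0.701 AU.

d ≈ 0.701 AU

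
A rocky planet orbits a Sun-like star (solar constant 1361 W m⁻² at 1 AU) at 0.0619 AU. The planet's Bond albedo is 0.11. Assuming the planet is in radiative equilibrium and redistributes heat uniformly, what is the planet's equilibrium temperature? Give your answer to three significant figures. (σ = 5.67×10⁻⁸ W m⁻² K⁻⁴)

T_eq ≈ 1090 K

Flux at 0.0619 AU: S = 1361/0.0619² = 3.55×10⁵ W m⁻².
Energy balance: absorbed = emitted ⇒ πR²·S(1−A) = 4πR²·σT_eq⁴, so T_eq⁴ = S(1−A)/(4σ).
T_eq = [3.55×10⁵ × 0.89 / (4 × 5.67×10⁻⁸)]^(1/4) = (1.39×10¹²)^(1/4) = 1090 K.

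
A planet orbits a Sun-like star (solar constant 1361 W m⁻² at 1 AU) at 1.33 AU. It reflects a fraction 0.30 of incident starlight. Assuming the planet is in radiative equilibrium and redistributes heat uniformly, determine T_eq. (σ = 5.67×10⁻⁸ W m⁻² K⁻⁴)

Flux at 1.33 AU: S = 1361/1.33² = 769 W m⁻².
Energy balance: absorbed = emitted ⇒ πR²·S(1−A) = 4πR²·σT_eq⁴, so T_eq⁴ = S(1−A)/(4σ).
T_eq = [769 × 0.70 / (4 × 5.67×10⁻⁸)]^(1/4) = (2.37×10⁹)^(1/4) = 221 K.

T_eq ≈ 221 K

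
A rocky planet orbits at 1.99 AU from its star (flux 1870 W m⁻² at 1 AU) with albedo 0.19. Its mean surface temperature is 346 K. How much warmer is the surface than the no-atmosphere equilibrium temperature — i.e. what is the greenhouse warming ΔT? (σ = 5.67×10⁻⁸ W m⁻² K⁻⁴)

S = 1870/1.99² = 472.2 W m⁻².
T_eq = [S(1−A)/(4σ)]^(1/4) = [472.2×0.81/(4×5.67×10⁻⁸)]^(1/4) = 202.6 K.
ΔT = T_surf − T_eq = 346 − 202.6.

ΔT ≈ 143.4 K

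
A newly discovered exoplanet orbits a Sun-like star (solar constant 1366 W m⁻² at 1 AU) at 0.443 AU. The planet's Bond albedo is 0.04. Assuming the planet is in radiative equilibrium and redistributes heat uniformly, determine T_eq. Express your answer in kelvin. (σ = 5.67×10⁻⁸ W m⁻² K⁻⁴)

T_eq ≈ 414 K

Flux at 0.443 AU: S = 1366/0.443² = 6960 W m⁻².
Energy balance: absorbed = emitted ⇒ πR²·S(1−A) = 4πR²·σT_eq⁴, so T_eq⁴ = S(1−A)/(4σ).
T_eq = [6960 × 0.96 / (4 × 5.67×10⁻⁸)]^(1/4) = (2.95×10¹⁰)^(1/4) = 414 K.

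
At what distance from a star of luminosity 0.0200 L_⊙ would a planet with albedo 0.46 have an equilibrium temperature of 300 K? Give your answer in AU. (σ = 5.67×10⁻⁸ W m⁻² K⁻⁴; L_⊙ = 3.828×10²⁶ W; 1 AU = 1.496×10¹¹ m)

d ≈ 0.0895 AU

L = 0.0200 × 3.828×10²⁶ = 7.66×10²⁴ W.
From T_eq⁴ = L(1−A)/(16πσd²): d = √[L(1−A)/(16πσT_eq⁴)].
d = √[7.66×10²⁴ × 0.54 / (16π × 5.67×10⁻⁸ × (300)⁴)] = 1.34×10¹⁰ m = 0.0895 AU.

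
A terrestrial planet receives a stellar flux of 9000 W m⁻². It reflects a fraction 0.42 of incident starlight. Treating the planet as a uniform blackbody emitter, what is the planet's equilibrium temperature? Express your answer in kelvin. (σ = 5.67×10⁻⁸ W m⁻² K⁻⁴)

T_eq ≈ 389 K

Energy balance: absorbed = emitted ⇒ πR²·S(1−A) = 4πR²·σT_eq⁴, so T_eq⁴ = S(1−A)/(4σ).
T_eq = [9000 × 0.58 / (4 × 5.67×10⁻⁸)]^(1/4) = (2.30×10¹⁰)^(1/4) = 389 K.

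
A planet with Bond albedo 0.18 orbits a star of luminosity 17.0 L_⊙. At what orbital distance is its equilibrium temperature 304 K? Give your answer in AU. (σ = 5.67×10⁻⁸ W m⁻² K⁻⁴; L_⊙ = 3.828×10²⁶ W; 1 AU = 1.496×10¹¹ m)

d ≈ 3.13 AU

L = 17.0 × 3.828×10²⁶ = 6.51×10²⁷ W.
From T_eq⁴ = L(1−A)/(16πσd²): d = √[L(1−A)/(16πσT_eq⁴)].
d = √[6.51×10²⁷ × 0.82 / (16π × 5.67×10⁻⁸ × (304)⁴)] = 4.68×10¹¹ m = 3.13 AU.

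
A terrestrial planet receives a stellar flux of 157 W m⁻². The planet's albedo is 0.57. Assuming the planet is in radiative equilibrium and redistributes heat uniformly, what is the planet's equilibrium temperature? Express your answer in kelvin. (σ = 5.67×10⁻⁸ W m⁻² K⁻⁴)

Energy balance: absorbed = emitted ⇒ πR²·S(1−A) = 4πR²·σT_eq⁴, so T_eq⁴ = S(1−A)/(4σ).
T_eq = [157 × 0.43 / (4 × 5.67×10⁻⁸)]^(1/4) = (2.98×10⁸)^(1/4) = 131 K.

T_eq ≈ 131 K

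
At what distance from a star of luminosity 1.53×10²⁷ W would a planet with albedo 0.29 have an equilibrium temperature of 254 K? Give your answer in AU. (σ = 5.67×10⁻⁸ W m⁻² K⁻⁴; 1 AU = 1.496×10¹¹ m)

d ≈ 2.02 AU

From T_eq⁴ = L(1−A)/(16πσd²): d = √[L(1−A)/(16πσT_eq⁴)].
d = √[1.53×10²⁷ × 0.71 / (16π × 5.67×10⁻⁸ × (254)⁴)] = 3.03×10¹¹ m = 2.02 AU.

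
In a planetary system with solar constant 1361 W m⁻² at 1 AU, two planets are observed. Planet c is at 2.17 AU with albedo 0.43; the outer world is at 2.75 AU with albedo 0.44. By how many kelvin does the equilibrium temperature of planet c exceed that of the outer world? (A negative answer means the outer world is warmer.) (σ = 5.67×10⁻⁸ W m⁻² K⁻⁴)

ΔT ≈ 19.0 K

T_eq = [S₀(1−A)/(4σd²)]^(1/4), so T ∝ (1−A)^(1/4) / √d.
T₁ = [1361×0.57/(4×5.67×10⁻⁸×2.17²)]^(1/4) = 164.17 K.
T₂ = [1361×0.56/(4×5.67×10⁻⁸×2.75²)]^(1/4) = 145.19 K.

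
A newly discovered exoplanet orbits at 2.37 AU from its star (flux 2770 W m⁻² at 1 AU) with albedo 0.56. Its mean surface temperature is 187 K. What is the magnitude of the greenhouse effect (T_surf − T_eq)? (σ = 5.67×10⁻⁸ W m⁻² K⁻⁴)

ΔT ≈ 11.1 K

S = 2770/2.37² = 493.2 W m⁻².
T_eq = [S(1−A)/(4σ)]^(1/4) = [493.2×0.44/(4×5.67×10⁻⁸)]^(1/4) = 175.9 K.
ΔT = T_surf − T_eq = 187 − 175.9.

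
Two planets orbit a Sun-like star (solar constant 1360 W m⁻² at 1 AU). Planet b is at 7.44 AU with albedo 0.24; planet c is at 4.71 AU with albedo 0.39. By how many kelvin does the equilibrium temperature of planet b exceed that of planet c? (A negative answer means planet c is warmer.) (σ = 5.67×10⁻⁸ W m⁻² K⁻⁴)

ΔT ≈ -18.1 K

T_eq = [S₀(1−A)/(4σd²)]^(1/4), so T ∝ (1−A)^(1/4) / √d.
T₁ = [1360×0.76/(4×5.67×10⁻⁸×7.44²)]^(1/4) = 95.26 K.
T₂ = [1360×0.61/(4×5.67×10⁻⁸×4.71²)]^(1/4) = 113.32 K.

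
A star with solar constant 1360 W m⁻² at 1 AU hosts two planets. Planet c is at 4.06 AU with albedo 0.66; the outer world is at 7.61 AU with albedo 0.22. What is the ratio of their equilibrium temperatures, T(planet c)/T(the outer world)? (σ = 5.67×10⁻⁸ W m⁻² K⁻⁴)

T_eq = [S₀(1−A)/(4σd²)]^(1/4), so T ∝ (1−A)^(1/4) / √d.
T₁ = [1360×0.34/(4×5.67×10⁻⁸×4.06²)]^(1/4) = 105.46 K.
T₂ = [1360×0.78/(4×5.67×10⁻⁸×7.61²)]^(1/4) = 94.80 K.

T₁/T₂ ≈ 1.112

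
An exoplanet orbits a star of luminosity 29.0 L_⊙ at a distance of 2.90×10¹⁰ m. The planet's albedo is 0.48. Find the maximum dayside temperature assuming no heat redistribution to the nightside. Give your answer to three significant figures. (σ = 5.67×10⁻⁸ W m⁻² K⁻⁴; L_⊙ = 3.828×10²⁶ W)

T_ss ≈ 1760 K

L = 29.0 × 3.828×10²⁶ = 1.11×10²⁸ W.
Flux: S = L/(4πd²) = 1.11×10²⁸/(4π×(2.90×10¹⁰)²) = 1.05×10⁶ W m⁻².
With no redistribution each surface element balances locally: S(1−A) = σT⁴.
T = [1.05×10⁶ × 0.52 / 5.67×10⁻⁸]^(1/4) = (9.63×10¹²)^(1/4) = 1760 K.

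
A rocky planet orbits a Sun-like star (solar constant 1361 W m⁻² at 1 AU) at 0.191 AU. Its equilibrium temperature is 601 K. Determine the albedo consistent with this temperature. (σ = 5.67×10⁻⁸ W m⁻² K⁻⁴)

Flux at 0.191 AU: S = 1361/0.191² = 3.73×10⁴ W m⁻².
From T_eq⁴ = S(1−A)/(4σ): 1−A = 4σT_eq⁴/S.
1−A = 4 × 5.67×10⁻⁸ × (601)⁴ / 3.73×10⁴ = 0.793.

A ≈ 0.21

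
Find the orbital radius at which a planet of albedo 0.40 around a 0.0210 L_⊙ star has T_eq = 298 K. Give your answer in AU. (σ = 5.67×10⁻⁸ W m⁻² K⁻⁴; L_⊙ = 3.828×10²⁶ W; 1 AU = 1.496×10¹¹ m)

L = 0.0210 × 3.828×10²⁶ = 8.04×10²⁴ W.
From T_eq⁴ = L(1−A)/(16πσd²): d = √[L(1−A)/(16πσT_eq⁴)].
d = √[8.04×10²⁴ × 0.60 / (16π × 5.67×10⁻⁸ × (298)⁴)] = 1.46×10¹⁰ m = 0.0979 AU.

d ≈ 0.0979 AU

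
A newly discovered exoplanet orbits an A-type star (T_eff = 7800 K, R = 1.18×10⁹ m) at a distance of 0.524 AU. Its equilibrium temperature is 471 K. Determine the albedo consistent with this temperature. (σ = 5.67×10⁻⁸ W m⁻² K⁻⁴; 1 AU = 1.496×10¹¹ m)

d = 0.524 AU = 7.84×10¹⁰ m.
L = 4πR_⋆²σT_⋆⁴ = 4π(1.18×10⁹)² × 5.67×10⁻⁸ × (7800)⁴ = 3.67×10²⁷ W.
S = L/(4πd²) = 4.76×10⁴ W m⁻².
From T_eq⁴ = S(1−A)/(4σ): 1−A = 4σT_eq⁴/S.
1−A = 4 × 5.67×10⁻⁸ × (471)⁴ / 4.76×10⁴ = 0.235.

A ≈ 0.77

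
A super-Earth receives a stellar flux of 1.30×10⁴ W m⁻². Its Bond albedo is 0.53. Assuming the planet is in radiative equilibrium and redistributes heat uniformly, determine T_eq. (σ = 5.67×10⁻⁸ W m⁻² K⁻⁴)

T_eq ≈ 405 K

Energy balance: absorbed = emitted ⇒ πR²·S(1−A) = 4πR²·σT_eq⁴, so T_eq⁴ = S(1−A)/(4σ).
T_eq = [1.30×10⁴ × 0.47 / (4 × 5.67×10⁻⁸)]^(1/4) = (2.69×10¹⁰)^(1/4) = 405 K.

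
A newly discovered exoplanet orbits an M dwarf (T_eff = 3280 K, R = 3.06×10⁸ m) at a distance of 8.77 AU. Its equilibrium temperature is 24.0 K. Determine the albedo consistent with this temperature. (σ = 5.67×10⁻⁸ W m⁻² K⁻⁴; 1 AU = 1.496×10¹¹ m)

A ≈ 0.79

d = 8.77 AU = 1.31×10¹² m.
L = 4πR_⋆²σT_⋆⁴ = 4π(3.06×10⁸)² × 5.67×10⁻⁸ × (3280)⁴ = 7.72×10²⁴ W.
S = L/(4πd²) = 0.357 W m⁻².
From T_eq⁴ = S(1−A)/(4σ): 1−A = 4σT_eq⁴/S.
1−A = 4 × 5.67×10⁻⁸ × (24.0)⁴ / 0.357 = 0.211.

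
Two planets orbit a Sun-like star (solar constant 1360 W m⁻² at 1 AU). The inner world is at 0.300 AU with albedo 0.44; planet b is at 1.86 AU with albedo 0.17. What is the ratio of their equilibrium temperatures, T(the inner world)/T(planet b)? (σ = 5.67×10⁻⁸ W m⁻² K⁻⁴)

T_eq = [S₀(1−A)/(4σd²)]^(1/4), so T ∝ (1−A)^(1/4) / √d.
T₁ = [1360×0.56/(4×5.67×10⁻⁸×0.300²)]^(1/4) = 439.50 K.
T₂ = [1360×0.83/(4×5.67×10⁻⁸×1.86²)]^(1/4) = 194.75 K.

T₁/T₂ ≈ 2.257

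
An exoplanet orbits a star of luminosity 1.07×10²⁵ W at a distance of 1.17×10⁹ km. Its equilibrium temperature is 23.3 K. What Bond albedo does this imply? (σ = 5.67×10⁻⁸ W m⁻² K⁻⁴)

A ≈ 0.89

d = 1.17×10⁹ km = 1.17×10¹² m.
Flux: S = L/(4πd²) = 1.07×10²⁵/(4π×(1.17×10¹²)²) = 0.622 W m⁻².
From T_eq⁴ = S(1−A)/(4σ): 1−A = 4σT_eq⁴/S.
1−A = 4 × 5.67×10⁻⁸ × (23.3)⁴ / 0.622 = 0.107.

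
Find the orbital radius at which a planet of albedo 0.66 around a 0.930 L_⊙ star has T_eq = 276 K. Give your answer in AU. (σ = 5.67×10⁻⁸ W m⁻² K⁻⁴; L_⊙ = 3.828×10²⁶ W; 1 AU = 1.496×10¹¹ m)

d ≈ 0.572 AU

L = 0.930 × 3.828×10²⁶ = 3.56×10²⁶ W.
From T_eq⁴ = L(1−A)/(16πσd²): d = √[L(1−A)/(16πσT_eq⁴)].
d = √[3.56×10²⁶ × 0.34 / (16π × 5.67×10⁻⁸ × (276)⁴)] = 8.56×10¹⁰ m = 0.572 AU.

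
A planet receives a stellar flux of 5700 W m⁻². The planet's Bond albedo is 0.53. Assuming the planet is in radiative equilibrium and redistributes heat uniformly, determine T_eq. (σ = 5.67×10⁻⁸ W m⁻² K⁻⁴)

T_eq ≈ 330 K

Energy balance: absorbed = emitted ⇒ πR²·S(1−A) = 4πR²·σT_eq⁴, so T_eq⁴ = S(1−A)/(4σ).
T_eq = [5700 × 0.47 / (4 × 5.67×10⁻⁸)]^(1/4) = (1.18×10¹⁰)^(1/4) = 330 K.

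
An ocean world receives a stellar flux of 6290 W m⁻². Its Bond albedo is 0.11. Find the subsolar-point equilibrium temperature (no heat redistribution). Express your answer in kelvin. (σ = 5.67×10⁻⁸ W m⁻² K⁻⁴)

At the subsolar point the surface absorbs S(1−A) and emits σT⁴ per unit area — no factor of 4, since only the local patch is in balance.
T = [6290 × 0.89 / 5.67×10⁻⁸]^(1/4) = (9.87×10¹⁰)^(1/4) = 561 K.

T_ss ≈ 561 K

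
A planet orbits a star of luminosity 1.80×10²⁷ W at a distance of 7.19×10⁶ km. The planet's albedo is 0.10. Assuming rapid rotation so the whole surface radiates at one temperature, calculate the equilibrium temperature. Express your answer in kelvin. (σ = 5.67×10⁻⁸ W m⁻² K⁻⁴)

T_eq ≈ 1820 K

d = 7.19×10⁶ km = 7.19×10⁹ m.
Flux: S = L/(4πd²) = 1.80×10²⁷/(4π×(7.19×10⁹)²) = 2.77×10⁶ W m⁻².
Energy balance: absorbed = emitted ⇒ πR²·S(1−A) = 4πR²·σT_eq⁴, so T_eq⁴ = S(1−A)/(4σ).
T_eq = [2.77×10⁶ × 0.90 / (4 × 5.67×10⁻⁸)]^(1/4) = (1.10×10¹³)^(1/4) = 1820 K.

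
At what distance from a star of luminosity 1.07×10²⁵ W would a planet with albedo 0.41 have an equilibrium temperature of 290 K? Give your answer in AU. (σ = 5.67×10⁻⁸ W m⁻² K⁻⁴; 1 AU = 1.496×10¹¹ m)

d ≈ 0.118 AU

From T_eq⁴ = L(1−A)/(16πσd²): d = √[L(1−A)/(16πσT_eq⁴)].
d = √[1.07×10²⁵ × 0.59 / (16π × 5.67×10⁻⁸ × (290)⁴)] = 1.77×10¹⁰ m = 0.118 AU.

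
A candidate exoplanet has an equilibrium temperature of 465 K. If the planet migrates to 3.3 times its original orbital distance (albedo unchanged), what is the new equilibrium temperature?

T_eq ∝ L^(1/4) · d^(−1/2).
T′ = 465 / 3.3^(1/2) = 256 K.

T_eq ≈ 256 K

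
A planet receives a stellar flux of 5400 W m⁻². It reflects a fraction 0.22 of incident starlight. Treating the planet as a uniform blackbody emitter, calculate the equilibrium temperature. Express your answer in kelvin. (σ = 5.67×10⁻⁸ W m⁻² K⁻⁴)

Energy balance: absorbed = emitted ⇒ πR²·S(1−A) = 4πR²·σT_eq⁴, so T_eq⁴ = S(1−A)/(4σ).
T_eq = [5400 × 0.78 / (4 × 5.67×10⁻⁸)]^(1/4) = (1.86×10¹⁰)^(1/4) = 369 K.

T_eq ≈ 369 K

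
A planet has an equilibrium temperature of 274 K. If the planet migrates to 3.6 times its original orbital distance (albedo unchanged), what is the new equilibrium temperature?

T_eq ∝ L^(1/4) · d^(−1/2).
T′ = 274 / 3.6^(1/2) = 144 K.

T_eq ≈ 144 K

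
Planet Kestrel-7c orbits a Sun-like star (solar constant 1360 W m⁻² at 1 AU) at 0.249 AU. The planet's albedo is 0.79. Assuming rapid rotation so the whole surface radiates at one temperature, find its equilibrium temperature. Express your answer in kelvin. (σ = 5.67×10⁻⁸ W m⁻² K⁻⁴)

T_eq ≈ 378 K

Flux at 0.249 AU: S = 1360/0.249² = 2.19×10⁴ W m⁻².
Energy balance: absorbed = emitted ⇒ πR²·S(1−A) = 4πR²·σT_eq⁴, so T_eq⁴ = S(1−A)/(4σ).
T_eq = [2.19×10⁴ × 0.21 / (4 × 5.67×10⁻⁸)]^(1/4) = (2.03×10¹⁰)^(1/4) = 378 K.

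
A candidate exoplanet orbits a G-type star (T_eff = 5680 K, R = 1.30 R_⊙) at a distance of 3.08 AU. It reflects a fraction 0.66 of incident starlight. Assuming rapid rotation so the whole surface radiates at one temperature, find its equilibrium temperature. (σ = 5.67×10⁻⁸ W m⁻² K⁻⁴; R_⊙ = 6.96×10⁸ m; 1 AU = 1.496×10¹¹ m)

R_⋆ = 1.30 × 6.96×10⁸ = 9.05×10⁸ m.
d = 3.08 AU = 4.61×10¹¹ m.
L = 4πR_⋆²σT_⋆⁴ = 4π(9.05×10⁸)² × 5.67×10⁻⁸ × (5680)⁴ = 6.07×10²⁶ W.
S = L/(4πd²) = 228 W m⁻².
Energy balance: absorbed = emitted ⇒ πR²·S(1−A) = 4πR²·σT_eq⁴, so T_eq⁴ = S(1−A)/(4σ).
T_eq = [228 × 0.34 / (4 × 5.67×10⁻⁸)]^(1/4) = (3.41×10⁸)^(1/4) = 136 K.

T_eq ≈ 136 K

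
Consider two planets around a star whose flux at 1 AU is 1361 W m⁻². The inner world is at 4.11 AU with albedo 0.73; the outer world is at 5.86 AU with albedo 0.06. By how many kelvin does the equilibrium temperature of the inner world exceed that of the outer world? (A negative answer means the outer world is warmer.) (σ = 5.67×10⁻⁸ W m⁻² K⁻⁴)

T_eq = [S₀(1−A)/(4σd²)]^(1/4), so T ∝ (1−A)^(1/4) / √d.
T₁ = [1361×0.27/(4×5.67×10⁻⁸×4.11²)]^(1/4) = 98.96 K.
T₂ = [1361×0.94/(4×5.67×10⁻⁸×5.86²)]^(1/4) = 113.21 K.

ΔT ≈ -14.2 K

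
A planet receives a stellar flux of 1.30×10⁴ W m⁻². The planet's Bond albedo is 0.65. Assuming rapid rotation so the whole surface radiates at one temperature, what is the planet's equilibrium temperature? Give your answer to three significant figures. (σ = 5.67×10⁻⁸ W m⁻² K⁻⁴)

Energy balance: absorbed = emitted ⇒ πR²·S(1−A) = 4πR²·σT_eq⁴, so T_eq⁴ = S(1−A)/(4σ).
T_eq = [1.30×10⁴ × 0.35 / (4 × 5.67×10⁻⁸)]^(1/4) = (2.01×10¹⁰)^(1/4) = 376 K.

T_eq ≈ 376 K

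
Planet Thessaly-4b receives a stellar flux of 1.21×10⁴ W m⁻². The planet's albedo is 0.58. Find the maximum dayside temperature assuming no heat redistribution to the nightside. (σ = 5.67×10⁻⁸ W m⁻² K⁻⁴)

T_ss ≈ 547 K

With no redistribution each surface element balances locally: S(1−A) = σT⁴.
T = [1.21×10⁴ × 0.42 / 5.67×10⁻⁸]^(1/4) = (8.96×10¹⁰)^(1/4) = 547 K.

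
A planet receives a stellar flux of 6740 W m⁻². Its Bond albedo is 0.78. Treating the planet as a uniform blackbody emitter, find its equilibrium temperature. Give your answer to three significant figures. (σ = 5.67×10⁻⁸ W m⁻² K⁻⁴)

T_eq ≈ 284 K

Energy balance: absorbed = emitted ⇒ πR²·S(1−A) = 4πR²·σT_eq⁴, so T_eq⁴ = S(1−A)/(4σ).
T_eq = [6740 × 0.22 / (4 × 5.67×10⁻⁸)]^(1/4) = (6.54×10⁹)^(1/4) = 284 K.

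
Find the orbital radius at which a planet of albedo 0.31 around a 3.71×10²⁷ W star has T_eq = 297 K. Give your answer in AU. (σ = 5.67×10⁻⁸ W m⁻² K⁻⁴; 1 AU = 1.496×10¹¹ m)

From T_eq⁴ = L(1−A)/(16πσd²): d = √[L(1−A)/(16πσT_eq⁴)].
d = √[3.71×10²⁷ × 0.69 / (16π × 5.67×10⁻⁸ × (297)⁴)] = 3.40×10¹¹ m = 2.27 AU.

d ≈ 2.27 AU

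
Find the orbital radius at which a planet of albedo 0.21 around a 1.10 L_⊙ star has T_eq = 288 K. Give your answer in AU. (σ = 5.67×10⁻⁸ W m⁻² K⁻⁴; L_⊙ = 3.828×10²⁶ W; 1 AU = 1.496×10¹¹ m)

L = 1.10 × 3.828×10²⁶ = 4.21×10²⁶ W.
From T_eq⁴ = L(1−A)/(16πσd²): d = √[L(1−A)/(16πσT_eq⁴)].
d = √[4.21×10²⁶ × 0.79 / (16π × 5.67×10⁻⁸ × (288)⁴)] = 1.30×10¹¹ m = 0.871 AU.

d ≈ 0.871 AU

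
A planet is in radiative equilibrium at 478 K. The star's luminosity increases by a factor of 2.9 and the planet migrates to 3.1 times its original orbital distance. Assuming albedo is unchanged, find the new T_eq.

T_eq ∝ L^(1/4) · d^(−1/2).
T′ = 478 × 2.9^(1/4) / 3.1^(1/2) = 354 K.

T_eq ≈ 354 K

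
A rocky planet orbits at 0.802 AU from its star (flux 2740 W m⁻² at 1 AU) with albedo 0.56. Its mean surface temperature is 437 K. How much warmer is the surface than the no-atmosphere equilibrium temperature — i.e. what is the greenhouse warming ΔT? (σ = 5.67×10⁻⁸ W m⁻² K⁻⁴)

S = 2740/0.802² = 4260 W m⁻².
T_eq = [S(1−A)/(4σ)]^(1/4) = [4260×0.44/(4×5.67×10⁻⁸)]^(1/4) = 301.5 K.
ΔT = T_surf − T_eq = 437 − 301.5.

ΔT ≈ 135.5 K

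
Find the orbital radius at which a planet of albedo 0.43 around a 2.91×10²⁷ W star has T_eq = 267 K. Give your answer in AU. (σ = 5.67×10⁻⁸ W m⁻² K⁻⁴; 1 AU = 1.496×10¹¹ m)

d ≈ 2.26 AU

From T_eq⁴ = L(1−A)/(16πσd²): d = √[L(1−A)/(16πσT_eq⁴)].
d = √[2.91×10²⁷ × 0.57 / (16π × 5.67×10⁻⁸ × (267)⁴)] = 3.38×10¹¹ m = 2.26 AU.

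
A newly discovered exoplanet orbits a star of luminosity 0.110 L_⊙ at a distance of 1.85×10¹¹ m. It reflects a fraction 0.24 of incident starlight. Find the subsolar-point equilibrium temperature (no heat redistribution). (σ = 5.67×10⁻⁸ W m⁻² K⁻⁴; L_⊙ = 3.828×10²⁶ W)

T_ss ≈ 190 K

L = 0.110 × 3.828×10²⁶ = 4.21×10²⁵ W.
Flux: S = L/(4πd²) = 4.21×10²⁵/(4π×(1.85×10¹¹)²) = 97.9 W m⁻².
At the subsolar point the surface absorbs S(1−A) and emits σT⁴ per unit area — no factor of 4, since only the local patch is in balance.
T = [97.9 × 0.76 / 5.67×10⁻⁸]^(1/4) = (1.31×10⁹)^(1/4) = 190 K.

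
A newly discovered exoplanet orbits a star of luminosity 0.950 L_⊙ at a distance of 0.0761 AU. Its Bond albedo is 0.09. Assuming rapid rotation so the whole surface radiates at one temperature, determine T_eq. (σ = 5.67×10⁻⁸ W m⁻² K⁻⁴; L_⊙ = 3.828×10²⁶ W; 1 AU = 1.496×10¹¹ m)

T_eq ≈ 973 K

d = 0.0761 AU = 1.14×10¹⁰ m.
L = 0.950 × 3.828×10²⁶ = 3.64×10²⁶ W.
Flux: S = L/(4πd²) = 3.64×10²⁶/(4π×(1.14×10¹⁰)²) = 2.23×10⁵ W m⁻².
Energy balance: absorbed = emitted ⇒ πR²·S(1−A) = 4πR²·σT_eq⁴, so T_eq⁴ = S(1−A)/(4σ).
T_eq = [2.23×10⁵ × 0.91 / (4 × 5.67×10⁻⁸)]^(1/4) = (8.96×10¹¹)^(1/4) = 973 K.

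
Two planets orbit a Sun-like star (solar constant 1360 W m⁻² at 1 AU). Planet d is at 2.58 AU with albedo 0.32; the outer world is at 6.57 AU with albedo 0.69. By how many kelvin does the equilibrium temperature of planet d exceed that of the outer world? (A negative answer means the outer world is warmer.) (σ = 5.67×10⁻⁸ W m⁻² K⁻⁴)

T_eq = [S₀(1−A)/(4σd²)]^(1/4), so T ∝ (1−A)^(1/4) / √d.
T₁ = [1360×0.68/(4×5.67×10⁻⁸×2.58²)]^(1/4) = 157.32 K.
T₂ = [1360×0.31/(4×5.67×10⁻⁸×6.57²)]^(1/4) = 81.01 K.

ΔT ≈ 76.3 K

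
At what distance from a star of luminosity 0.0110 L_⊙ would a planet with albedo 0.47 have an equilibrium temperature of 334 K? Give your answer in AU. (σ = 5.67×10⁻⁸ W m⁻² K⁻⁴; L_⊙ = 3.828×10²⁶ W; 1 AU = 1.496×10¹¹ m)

L = 0.0110 × 3.828×10²⁶ = 4.21×10²⁴ W.
From T_eq⁴ = L(1−A)/(16πσd²): d = √[L(1−A)/(16πσT_eq⁴)].
d = √[4.21×10²⁴ × 0.53 / (16π × 5.67×10⁻⁸ × (334)⁴)] = 7.93×10⁹ m = 0.0530 AU.

d ≈ 0.0530 AU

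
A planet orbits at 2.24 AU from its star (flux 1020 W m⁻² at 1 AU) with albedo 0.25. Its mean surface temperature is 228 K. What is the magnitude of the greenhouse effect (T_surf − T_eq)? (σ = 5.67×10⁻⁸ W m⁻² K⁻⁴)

ΔT ≈ 67.0 K

S = 1020/2.24² = 203.3 W m⁻².
T_eq = [S(1−A)/(4σ)]^(1/4) = [203.3×0.75/(4×5.67×10⁻⁸)]^(1/4) = 161.0 K.
ΔT = T_surf − T_eq = 228 − 161.0.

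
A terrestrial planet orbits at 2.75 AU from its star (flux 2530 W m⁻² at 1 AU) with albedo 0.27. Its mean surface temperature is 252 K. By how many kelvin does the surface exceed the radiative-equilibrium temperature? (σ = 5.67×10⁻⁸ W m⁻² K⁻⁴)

S = 2530/2.75² = 334.5 W m⁻².
T_eq = [S(1−A)/(4σ)]^(1/4) = [334.5×0.73/(4×5.67×10⁻⁸)]^(1/4) = 181.1 K.
ΔT = T_surf − T_eq = 252 − 181.1.

ΔT ≈ 70.9 K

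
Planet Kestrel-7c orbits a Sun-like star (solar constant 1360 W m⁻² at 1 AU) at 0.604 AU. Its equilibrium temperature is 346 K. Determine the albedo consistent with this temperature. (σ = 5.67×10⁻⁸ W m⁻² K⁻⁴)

A ≈ 0.13

Flux at 0.604 AU: S = 1360/0.604² = 3730 W m⁻².
From T_eq⁴ = S(1−A)/(4σ): 1−A = 4σT_eq⁴/S.
1−A = 4 × 5.67×10⁻⁸ × (346)⁴ / 3730 = 0.872.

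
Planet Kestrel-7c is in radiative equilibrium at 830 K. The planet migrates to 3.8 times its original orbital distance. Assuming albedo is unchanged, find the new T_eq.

T_eq ∝ L^(1/4) · d^(−1/2).
T′ = 830 / 3.8^(1/2) = 426 K.

T_eq ≈ 426 K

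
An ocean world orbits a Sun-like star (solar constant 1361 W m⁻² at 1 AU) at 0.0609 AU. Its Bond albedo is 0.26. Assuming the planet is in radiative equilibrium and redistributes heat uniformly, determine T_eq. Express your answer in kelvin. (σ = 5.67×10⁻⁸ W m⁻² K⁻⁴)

Flux at 0.0609 AU: S = 1361/0.0609² = 3.67×10⁵ W m⁻².
Energy balance: absorbed = emitted ⇒ πR²·S(1−A) = 4πR²·σT_eq⁴, so T_eq⁴ = S(1−A)/(4σ).
T_eq = [3.67×10⁵ × 0.74 / (4 × 5.67×10⁻⁸)]^(1/4) = (1.20×10¹²)^(1/4) = 1050 K.

T_eq ≈ 1050 K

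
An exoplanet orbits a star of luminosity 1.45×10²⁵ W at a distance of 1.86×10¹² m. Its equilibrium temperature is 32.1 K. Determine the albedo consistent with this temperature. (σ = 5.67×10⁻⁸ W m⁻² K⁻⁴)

A ≈ 0.28

Flux: S = L/(4πd²) = 1.45×10²⁵/(4π×(1.86×10¹²)²) = 0.334 W m⁻².
From T_eq⁴ = S(1−A)/(4σ): 1−A = 4σT_eq⁴/S.
1−A = 4 × 5.67×10⁻⁸ × (32.1)⁴ / 0.334 = 0.722.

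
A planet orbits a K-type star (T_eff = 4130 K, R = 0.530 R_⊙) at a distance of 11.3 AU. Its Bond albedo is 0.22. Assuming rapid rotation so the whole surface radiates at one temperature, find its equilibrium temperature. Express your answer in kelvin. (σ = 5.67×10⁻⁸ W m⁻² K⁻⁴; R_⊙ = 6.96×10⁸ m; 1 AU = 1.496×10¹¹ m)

T_eq ≈ 40.5 K

R_⋆ = 0.530 × 6.96×10⁸ = 3.69×10⁸ m.
d = 11.3 AU = 1.69×10¹² m.
L = 4πR_⋆²σT_⋆⁴ = 4π(3.69×10⁸)² × 5.67×10⁻⁸ × (4130)⁴ = 2.82×10²⁵ W.
S = L/(4πd²) = 0.785 W m⁻².
Energy balance: absorbed = emitted ⇒ πR²·S(1−A) = 4πR²·σT_eq⁴, so T_eq⁴ = S(1−A)/(4σ).
T_eq = [0.785 × 0.78 / (4 × 5.67×10⁻⁸)]^(1/4) = (2.70×10⁶)^(1/4) = 40.5 K.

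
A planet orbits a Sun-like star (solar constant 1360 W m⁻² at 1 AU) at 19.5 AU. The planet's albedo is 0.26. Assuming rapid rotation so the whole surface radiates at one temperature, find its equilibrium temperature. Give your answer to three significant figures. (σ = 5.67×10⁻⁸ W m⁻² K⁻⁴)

Flux at 19.5 AU: S = 1360/19.5² = 3.58 W m⁻².
Energy balance: absorbed = emitted ⇒ πR²·S(1−A) = 4πR²·σT_eq⁴, so T_eq⁴ = S(1−A)/(4σ).
T_eq = [3.58 × 0.74 / (4 × 5.67×10⁻⁸)]^(1/4) = (1.17×10⁷)^(1/4) = 58.4 K.

T_eq ≈ 58.4 K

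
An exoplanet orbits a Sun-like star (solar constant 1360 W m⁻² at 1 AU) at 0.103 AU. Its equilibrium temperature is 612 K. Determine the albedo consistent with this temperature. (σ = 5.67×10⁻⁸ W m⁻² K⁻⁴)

Flux at 0.103 AU: S = 1360/0.103² = 1.28×10⁵ W m⁻².
From T_eq⁴ = S(1−A)/(4σ): 1−A = 4σT_eq⁴/S.
1−A = 4 × 5.67×10⁻⁸ × (612)⁴ / 1.28×10⁵ = 0.248.

A ≈ 0.75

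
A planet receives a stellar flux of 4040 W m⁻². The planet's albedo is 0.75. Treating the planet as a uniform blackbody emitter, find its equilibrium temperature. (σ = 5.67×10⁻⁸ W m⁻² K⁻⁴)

T_eq ≈ 258 K

Energy balance: absorbed = emitted ⇒ πR²·S(1−A) = 4πR²·σT_eq⁴, so T_eq⁴ = S(1−A)/(4σ).
T_eq = [4040 × 0.25 / (4 × 5.67×10⁻⁸)]^(1/4) = (4.45×10⁹)^(1/4) = 258 K.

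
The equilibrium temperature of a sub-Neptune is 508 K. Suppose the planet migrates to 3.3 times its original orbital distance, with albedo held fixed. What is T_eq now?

T_eq ≈ 280 K

T_eq ∝ L^(1/4) · d^(−1/2).
T′ = 508 / 3.3^(1/2) = 280 K.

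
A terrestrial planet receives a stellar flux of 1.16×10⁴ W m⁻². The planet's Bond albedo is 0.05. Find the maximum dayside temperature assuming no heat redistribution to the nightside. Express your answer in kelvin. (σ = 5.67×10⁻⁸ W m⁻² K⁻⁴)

T_ss ≈ 664 K

With no redistribution each surface element balances locally: S(1−A) = σT⁴.
T = [1.16×10⁴ × 0.95 / 5.67×10⁻⁸]^(1/4) = (1.94×10¹¹)^(1/4) = 664 K.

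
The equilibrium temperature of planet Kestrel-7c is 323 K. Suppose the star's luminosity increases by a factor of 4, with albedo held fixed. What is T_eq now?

T_eq ∝ L^(1/4) · d^(−1/2).
T′ = 323 × 4^(1/4) = 457 K.

T_eq ≈ 457 K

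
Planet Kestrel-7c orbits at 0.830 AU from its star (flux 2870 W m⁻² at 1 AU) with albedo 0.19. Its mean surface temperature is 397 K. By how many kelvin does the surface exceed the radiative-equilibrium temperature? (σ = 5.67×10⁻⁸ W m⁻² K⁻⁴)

ΔT ≈ 47.7 K

S = 2870/0.830² = 4166 W m⁻².
T_eq = [S(1−A)/(4σ)]^(1/4) = [4166×0.81/(4×5.67×10⁻⁸)]^(1/4) = 349.3 K.
ΔT = T_surf − T_eq = 397 − 349.3.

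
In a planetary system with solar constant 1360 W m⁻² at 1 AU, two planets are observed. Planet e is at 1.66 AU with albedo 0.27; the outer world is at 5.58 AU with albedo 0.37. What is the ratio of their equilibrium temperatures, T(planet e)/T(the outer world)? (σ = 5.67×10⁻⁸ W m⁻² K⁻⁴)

T_eq = [S₀(1−A)/(4σd²)]^(1/4), so T ∝ (1−A)^(1/4) / √d.
T₁ = [1360×0.73/(4×5.67×10⁻⁸×1.66²)]^(1/4) = 199.64 K.
T₂ = [1360×0.63/(4×5.67×10⁻⁸×5.58²)]^(1/4) = 104.95 K.

T₁/T₂ ≈ 1.902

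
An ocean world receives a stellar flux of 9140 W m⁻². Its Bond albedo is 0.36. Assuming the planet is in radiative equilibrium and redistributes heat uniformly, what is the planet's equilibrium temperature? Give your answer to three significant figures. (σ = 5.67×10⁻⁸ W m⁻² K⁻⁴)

T_eq ≈ 401 K

Energy balance: absorbed = emitted ⇒ πR²·S(1−A) = 4πR²·σT_eq⁴, so T_eq⁴ = S(1−A)/(4σ).
T_eq = [9140 × 0.64 / (4 × 5.67×10⁻⁸)]^(1/4) = (2.58×10¹⁰)^(1/4) = 401 K.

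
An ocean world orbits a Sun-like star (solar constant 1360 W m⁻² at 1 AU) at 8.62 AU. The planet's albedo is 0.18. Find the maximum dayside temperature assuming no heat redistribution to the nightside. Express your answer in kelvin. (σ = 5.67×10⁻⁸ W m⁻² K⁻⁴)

T_ss ≈ 128 K

Flux at 8.62 AU: S = 1360/8.62² = 18.3 W m⁻².
With no redistribution each surface element balances locally: S(1−A) = σT⁴.
T = [18.3 × 0.82 / 5.67×10⁻⁸]^(1/4) = (2.65×10⁸)^(1/4) = 128 K.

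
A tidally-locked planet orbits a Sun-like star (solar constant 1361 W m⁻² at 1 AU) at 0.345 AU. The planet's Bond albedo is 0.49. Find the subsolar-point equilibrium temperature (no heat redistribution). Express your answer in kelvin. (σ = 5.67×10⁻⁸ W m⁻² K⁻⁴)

Flux at 0.345 AU: S = 1361/0.345² = 1.14×10⁴ W m⁻².
At the subsolar point the surface absorbs S(1−A) and emits σT⁴ per unit area — no factor of 4, since only the local patch is in balance.
T = [1.14×10⁴ × 0.51 / 5.67×10⁻⁸]^(1/4) = (1.03×10¹¹)^(1/4) = 566 K.

T_ss ≈ 566 K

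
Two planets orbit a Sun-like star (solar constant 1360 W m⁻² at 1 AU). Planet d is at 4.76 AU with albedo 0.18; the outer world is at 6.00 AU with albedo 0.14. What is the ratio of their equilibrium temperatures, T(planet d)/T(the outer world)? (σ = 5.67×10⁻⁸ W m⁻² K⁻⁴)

T_eq = [S₀(1−A)/(4σd²)]^(1/4), so T ∝ (1−A)^(1/4) / √d.
T₁ = [1360×0.82/(4×5.67×10⁻⁸×4.76²)]^(1/4) = 121.37 K.
T₂ = [1360×0.86/(4×5.67×10⁻⁸×6.00²)]^(1/4) = 109.40 K.

T₁/T₂ ≈ 1.109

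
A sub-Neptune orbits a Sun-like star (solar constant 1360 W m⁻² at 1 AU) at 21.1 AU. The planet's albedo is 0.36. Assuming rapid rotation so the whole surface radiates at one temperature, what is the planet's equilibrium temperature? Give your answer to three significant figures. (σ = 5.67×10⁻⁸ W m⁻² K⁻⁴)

Flux at 21.1 AU: S = 1360/21.1² = 3.05 W m⁻².
Energy balance: absorbed = emitted ⇒ πR²·S(1−A) = 4πR²·σT_eq⁴, so T_eq⁴ = S(1−A)/(4σ).
T_eq = [3.05 × 0.64 / (4 × 5.67×10⁻⁸)]^(1/4) = (8.62×10⁶)^(1/4) = 54.2 K.

T_eq ≈ 54.2 K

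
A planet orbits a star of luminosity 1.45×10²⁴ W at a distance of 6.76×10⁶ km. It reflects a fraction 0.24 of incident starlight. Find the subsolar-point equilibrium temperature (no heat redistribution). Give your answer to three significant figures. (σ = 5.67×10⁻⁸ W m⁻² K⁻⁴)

T_ss ≈ 429 K

d = 6.76×10⁶ km = 6.76×10⁹ m.
Flux: S = L/(4πd²) = 1.45×10²⁴/(4π×(6.76×10⁹)²) = 2530 W m⁻².
At the subsolar point the surface absorbs S(1−A) and emits σT⁴ per unit area — no factor of 4, since only the local patch is in balance.
T = [2530 × 0.76 / 5.67×10⁻⁸]^(1/4) = (3.38×10¹⁰)^(1/4) = 429 K.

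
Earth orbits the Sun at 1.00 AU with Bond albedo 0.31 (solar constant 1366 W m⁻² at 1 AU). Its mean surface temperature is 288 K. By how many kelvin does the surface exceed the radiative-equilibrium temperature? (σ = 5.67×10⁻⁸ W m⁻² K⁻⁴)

ΔT ≈ 34.1 K

S = 1366/1.00² = 1366 W m⁻².
T_eq = [S(1−A)/(4σ)]^(1/4) = [1366×0.69/(4×5.67×10⁻⁸)]^(1/4) = 253.9 K.
ΔT = T_surf − T_eq = 288 − 253.9.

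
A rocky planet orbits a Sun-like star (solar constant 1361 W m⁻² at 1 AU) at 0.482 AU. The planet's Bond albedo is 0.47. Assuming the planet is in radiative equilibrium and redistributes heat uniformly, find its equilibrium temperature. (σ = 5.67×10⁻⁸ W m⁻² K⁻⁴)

T_eq ≈ 342 K

Flux at 0.482 AU: S = 1361/0.482² = 5860 W m⁻².
Energy balance: absorbed = emitted ⇒ πR²·S(1−A) = 4πR²·σT_eq⁴, so T_eq⁴ = S(1−A)/(4σ).
T_eq = [5860 × 0.53 / (4 × 5.67×10⁻⁸)]^(1/4) = (1.37×10¹⁰)^(1/4) = 342 K.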